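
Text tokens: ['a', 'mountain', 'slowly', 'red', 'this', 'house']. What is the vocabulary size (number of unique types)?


Listing all tokens and tracking unique types:
  Token 1: 'a' -> NEW (unique so far: 1)
  Token 2: 'mountain' -> NEW (unique so far: 2)
  Token 3: 'slowly' -> NEW (unique so far: 3)
  Token 4: 'red' -> NEW (unique so far: 4)
  Token 5: 'this' -> NEW (unique so far: 5)
  Token 6: 'house' -> NEW (unique so far: 6)
Unique types: ('a', 'house', 'mountain', 'red', 'slowly', 'this')
Vocabulary size: 6

6


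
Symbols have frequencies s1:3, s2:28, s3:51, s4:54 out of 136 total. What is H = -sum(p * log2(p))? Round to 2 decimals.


Computing entropy H = -sum(p_i * log2(p_i)):
  s1: p = 3/136 = 0.0221, -p*log2(p) = 0.1214
  s2: p = 28/136 = 0.2059, -p*log2(p) = 0.4694
  s3: p = 51/136 = 0.3750, -p*log2(p) = 0.5306
  s4: p = 54/136 = 0.3971, -p*log2(p) = 0.5291
H = sum of terms = 1.6505
Rounded to 2 decimals: 1.65

1.65


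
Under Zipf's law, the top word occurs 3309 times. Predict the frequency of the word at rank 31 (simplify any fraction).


Zipf's law: freq(rank) = f1 / rank
f1 = 3309, rank = 31
freq = 3309 / 31
GCD(3309, 31) = 1
Simplified: 3309/31

3309/31


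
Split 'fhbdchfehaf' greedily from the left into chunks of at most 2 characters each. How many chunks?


'fhbdchfehaf' has 11 characters.
Chunking with max size 2:
  Chunk 1: 'fh' (positions 0-1)
  Chunk 2: 'bd' (positions 2-3)
  Chunk 3: 'ch' (positions 4-5)
  Chunk 4: 'fe' (positions 6-7)
  Chunk 5: 'ha' (positions 8-9)
  Chunk 6: 'f' (positions 10-10)
Total chunks: ceil(11 / 2) = 6

6


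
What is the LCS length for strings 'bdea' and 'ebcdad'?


DP table for LCS of 'bdea' and 'ebcdad':
       e  b  c  d  a  d
    0  0  0  0  0  0  0
  b 0  0  1  1  1  1  1
  d 0  0  1  1  2  2  2
  e 0  1  1  1  2  2  2
  a 0  1  1  1  2  3  3
LCS: 'bda'
LCS length = 3

3


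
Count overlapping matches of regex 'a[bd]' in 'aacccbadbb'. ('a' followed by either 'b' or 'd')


Pattern: a[bd] means 'a' followed by either 'b' or 'd'.
Scanning 'aacccbadbb' position-by-position:
  Pos 0: window 'aa' -> no
  Pos 1: window 'ac' -> no
  Pos 2: window 'cc' -> no
  Pos 3: window 'cc' -> no
  Pos 4: window 'cb' -> no
  Pos 5: window 'ba' -> no
  Pos 6: window 'ad' -> MATCH
  Pos 7: window 'db' -> no
  Pos 8: window 'bb' -> no
  Pos 9: window 'b' -> no
Total matches: 1

1


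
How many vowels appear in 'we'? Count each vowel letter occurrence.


Scanning each character of 'we':
  Position 1: 'w' -> consonant (running count: 0)
  Position 2: 'e' -> vowel (running count: 1)
Total vowels: 1

1


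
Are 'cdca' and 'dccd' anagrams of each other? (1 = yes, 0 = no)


Sort characters of 'cdca': 'accd'
Sort characters of 'dccd': 'ccdd'
Sorted forms differ -> they are NOT anagrams
Result: 0

0


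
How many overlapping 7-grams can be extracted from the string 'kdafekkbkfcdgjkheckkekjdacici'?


String 'kdafekkbkfcdgjkheckkekjdacici' has length L = 29.
Number of overlapping n-grams = L - n + 1
Substituting: 29 - 7 + 1 = 23

23


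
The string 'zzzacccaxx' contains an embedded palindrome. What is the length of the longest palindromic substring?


Scanning 'zzzacccaxx' for palindromic substrings.
Substring at positions 3-7: 'accca'.
Check: reverse('accca') = 'accca' -> palindrome confirmed.
Neighbouring characters ('z' / 'x') break symmetry, so it cannot extend further.
No longer palindromic substring exists; longest length = 5

5


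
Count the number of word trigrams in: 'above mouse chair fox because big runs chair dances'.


Word trigrams from [9] words:
  Trigram 1: (above mouse chair)
  Trigram 2: (mouse chair fox)
  Trigram 3: (chair fox because)
  Trigram 4: (fox because big)
  Trigram 5: (because big runs)
  Trigram 6: (big runs chair)
  Trigram 7: (runs chair dances)
Total word trigrams: 9 - 2 = 7

7


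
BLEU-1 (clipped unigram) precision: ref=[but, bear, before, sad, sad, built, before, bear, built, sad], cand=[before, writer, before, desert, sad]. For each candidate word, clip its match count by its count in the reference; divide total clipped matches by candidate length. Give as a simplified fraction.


Reference word counts: {'bear': 2, 'before': 2, 'built': 2, 'but': 1, 'sad': 3}
Checking each candidate word (with clipping):
  'before' -> in reference (ref count 2, used 1/2) -> match (matches: 1)
  'writer' -> not in reference -> no match (matches: 1)
  'before' -> in reference (ref count 2, used 2/2) -> match (matches: 2)
  'desert' -> not in reference -> no match (matches: 2)
  'sad' -> in reference (ref count 3, used 1/3) -> match (matches: 3)
Clipped matches: 3, Candidate length: 5
Precision = 3/5

3/5


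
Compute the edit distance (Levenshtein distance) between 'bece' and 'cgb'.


Building DP table for s1='bece' (len 4) and s2='cgb' (len 3):
       c  g  b
    0  1  2  3
  b 1  1  2  2
  e 2  2  2  3
  c 3  2  3  3
  e 4  3  3  4
Edit distance = dp[4][3] = 4

4


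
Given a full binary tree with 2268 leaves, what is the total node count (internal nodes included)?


Leaf nodes (terminals): 2268
Internal nodes = n - 1 = 2268 - 1 = 2267
Total = leaves + internal = 2268 + 2267 = 4535

4535


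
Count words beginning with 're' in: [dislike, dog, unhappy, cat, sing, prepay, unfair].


Checking each word for prefix 're':
  'dislike' -> no (count: 0)
  'dog' -> no (count: 0)
  'unhappy' -> no (count: 0)
  'cat' -> no (count: 0)
  'sing' -> no (count: 0)
  'prepay' -> no (count: 0)
  'unfair' -> no (count: 0)
Total with prefix 're': 0

0


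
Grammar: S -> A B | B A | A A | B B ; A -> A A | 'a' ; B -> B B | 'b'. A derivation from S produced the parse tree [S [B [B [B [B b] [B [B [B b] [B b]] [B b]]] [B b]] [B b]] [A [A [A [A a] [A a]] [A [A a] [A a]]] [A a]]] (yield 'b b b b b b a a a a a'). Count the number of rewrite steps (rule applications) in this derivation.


Every bracketed nonterminal node [X ...] in the tree is produced by exactly one rule application.
Reading the tree off as a leftmost derivation:
  Step 1: S  =>  B A   (applied S -> B A)
  Step 2: B A  =>  B B A   (applied B -> B B)
  Step 3: B B A  =>  B B B A   (applied B -> B B)
  Step 4: B B B A  =>  B B B B A   (applied B -> B B)
  Step 5: B B B B A  =>  b B B B A   (applied B -> b)
  Step 6: b B B B A  =>  b B B B B A   (applied B -> B B)
  Step 7: b B B B B A  =>  b B B B B B A   (applied B -> B B)
  Step 8: b B B B B B A  =>  b b B B B B A   (applied B -> b)
  Step 9: b b B B B B A  =>  b b b B B B A   (applied B -> b)
  Step 10: b b b B B B A  =>  b b b b B B A   (applied B -> b)
  Step 11: b b b b B B A  =>  b b b b b B A   (applied B -> b)
  Step 12: b b b b b B A  =>  b b b b b b A   (applied B -> b)
  Step 13: b b b b b b A  =>  b b b b b b A A   (applied A -> A A)
  Step 14: b b b b b b A A  =>  b b b b b b A A A   (applied A -> A A)
  Step 15: b b b b b b A A A  =>  b b b b b b A A A A   (applied A -> A A)
  Step 16: b b b b b b A A A A  =>  b b b b b b a A A A   (applied A -> a)
  Step 17: b b b b b b a A A A  =>  b b b b b b a a A A   (applied A -> a)
  Step 18: b b b b b b a a A A  =>  b b b b b b a a A A A   (applied A -> A A)
  Step 19: b b b b b b a a A A A  =>  b b b b b b a a a A A   (applied A -> a)
  Step 20: b b b b b b a a a A A  =>  b b b b b b a a a a A   (applied A -> a)
  Step 21: b b b b b b a a a a A  =>  b b b b b b a a a a a   (applied A -> a)
Final yield: b b b b b b a a a a a
Total rewrite steps: 21

21


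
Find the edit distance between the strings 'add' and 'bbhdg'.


Building DP table for s1='add' (len 3) and s2='bbhdg' (len 5):
       b  b  h  d  g
    0  1  2  3  4  5
  a 1  1  2  3  4  5
  d 2  2  2  3  3  4
  d 3  3  3  3  3  4
Edit distance = dp[3][5] = 4

4


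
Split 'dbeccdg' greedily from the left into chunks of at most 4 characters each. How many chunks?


'dbeccdg' has 7 characters.
Chunking with max size 4:
  Chunk 1: 'dbec' (positions 0-3)
  Chunk 2: 'cdg' (positions 4-6)
Total chunks: ceil(7 / 4) = 2

2


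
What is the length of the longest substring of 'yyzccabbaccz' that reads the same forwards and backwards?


Scanning 'yyzccabbaccz' for palindromic substrings.
Substring at positions 2-11: 'zccabbaccz'.
Check: reverse('zccabbaccz') = 'zccabbaccz' -> palindrome confirmed.
Neighbouring characters ('y' / '-') break symmetry, so it cannot extend further.
No longer palindromic substring exists; longest length = 10

10


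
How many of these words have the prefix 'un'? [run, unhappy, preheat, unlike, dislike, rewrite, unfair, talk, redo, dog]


Checking each word for prefix 'un':
  'run' -> no (count: 0)
  'unhappy' -> YES, starts with 'un' (count: 1)
  'preheat' -> no (count: 1)
  'unlike' -> YES, starts with 'un' (count: 2)
  'dislike' -> no (count: 2)
  'rewrite' -> no (count: 2)
  'unfair' -> YES, starts with 'un' (count: 3)
  'talk' -> no (count: 3)
  'redo' -> no (count: 3)
  'dog' -> no (count: 3)
Total with prefix 'un': 3

3


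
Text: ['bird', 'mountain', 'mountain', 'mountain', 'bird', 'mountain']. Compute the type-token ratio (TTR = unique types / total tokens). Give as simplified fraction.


Tokens: 6
Unique types: ('bird', 'mountain') = 2
TTR = 2/6
Simplify: divide both by 2 -> 1/3
TTR = 1/3

1/3


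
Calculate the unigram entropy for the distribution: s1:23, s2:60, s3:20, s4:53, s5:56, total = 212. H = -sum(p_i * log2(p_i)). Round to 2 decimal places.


Computing entropy H = -sum(p_i * log2(p_i)):
  s1: p = 23/212 = 0.1085, -p*log2(p) = 0.3476
  s2: p = 60/212 = 0.2830, -p*log2(p) = 0.5154
  s3: p = 20/212 = 0.0943, -p*log2(p) = 0.3213
  s4: p = 53/212 = 0.2500, -p*log2(p) = 0.5000
  s5: p = 56/212 = 0.2642, -p*log2(p) = 0.5073
H = sum of terms = 2.1916
Rounded to 2 decimals: 2.19

2.19


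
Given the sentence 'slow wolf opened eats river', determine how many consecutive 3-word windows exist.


Word trigrams from [5] words:
  Trigram 1: (slow wolf opened)
  Trigram 2: (wolf opened eats)
  Trigram 3: (opened eats river)
Total word trigrams: 5 - 2 = 3

3


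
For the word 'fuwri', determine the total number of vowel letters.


Scanning each character of 'fuwri':
  Position 1: 'f' -> consonant (running count: 0)
  Position 2: 'u' -> vowel (running count: 1)
  Position 3: 'w' -> consonant (running count: 1)
  Position 4: 'r' -> consonant (running count: 1)
  Position 5: 'i' -> vowel (running count: 2)
Total vowels: 2

2


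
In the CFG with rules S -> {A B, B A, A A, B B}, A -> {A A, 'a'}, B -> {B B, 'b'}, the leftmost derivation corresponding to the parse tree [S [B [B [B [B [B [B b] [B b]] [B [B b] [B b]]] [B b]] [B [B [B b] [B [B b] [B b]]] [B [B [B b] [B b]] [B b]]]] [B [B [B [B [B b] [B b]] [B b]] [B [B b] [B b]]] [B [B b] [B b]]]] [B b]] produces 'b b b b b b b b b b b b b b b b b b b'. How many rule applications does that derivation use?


Every bracketed nonterminal node [X ...] in the tree is produced by exactly one rule application.
Reading the tree off as a leftmost derivation:
  Step 1: S  =>  B B   (applied S -> B B)
  Step 2: B B  =>  B B B   (applied B -> B B)
  Step 3: B B B  =>  B B B B   (applied B -> B B)
  Step 4: B B B B  =>  B B B B B   (applied B -> B B)
  Step 5: B B B B B  =>  B B B B B B   (applied B -> B B)
  Step 6: B B B B B B  =>  B B B B B B B   (applied B -> B B)
  Step 7: B B B B B B B  =>  b B B B B B B   (applied B -> b)
  Step 8: b B B B B B B  =>  b b B B B B B   (applied B -> b)
  Step 9: b b B B B B B  =>  b b B B B B B B   (applied B -> B B)
  Step 10: b b B B B B B B  =>  b b b B B B B B   (applied B -> b)
  Step 11: b b b B B B B B  =>  b b b b B B B B   (applied B -> b)
  Step 12: b b b b B B B B  =>  b b b b b B B B   (applied B -> b)
  Step 13: b b b b b B B B  =>  b b b b b B B B B   (applied B -> B B)
  Step 14: b b b b b B B B B  =>  b b b b b B B B B B   (applied B -> B B)
  Step 15: b b b b b B B B B B  =>  b b b b b b B B B B   (applied B -> b)
  Step 16: b b b b b b B B B B  =>  b b b b b b B B B B B   (applied B -> B B)
  Step 17: b b b b b b B B B B B  =>  b b b b b b b B B B B   (applied B -> b)
  Step 18: b b b b b b b B B B B  =>  b b b b b b b b B B B   (applied B -> b)
  Step 19: b b b b b b b b B B B  =>  b b b b b b b b B B B B   (applied B -> B B)
  Step 20: b b b b b b b b B B B B  =>  b b b b b b b b B B B B B   (applied B -> B B)
  Step 21: b b b b b b b b B B B B B  =>  b b b b b b b b b B B B B   (applied B -> b)
  Step 22: b b b b b b b b b B B B B  =>  b b b b b b b b b b B B B   (applied B -> b)
  Step 23: b b b b b b b b b b B B B  =>  b b b b b b b b b b b B B   (applied B -> b)
  Step 24: b b b b b b b b b b b B B  =>  b b b b b b b b b b b B B B   (applied B -> B B)
  Step 25: b b b b b b b b b b b B B B  =>  b b b b b b b b b b b B B B B   (applied B -> B B)
  Step 26: b b b b b b b b b b b B B B B  =>  b b b b b b b b b b b B B B B B   (applied B -> B B)
  Step 27: b b b b b b b b b b b B B B B B  =>  b b b b b b b b b b b B B B B B B   (applied B -> B B)
  Step 28: b b b b b b b b b b b B B B B B B  =>  b b b b b b b b b b b b B B B B B   (applied B -> b)
  Step 29: b b b b b b b b b b b b B B B B B  =>  b b b b b b b b b b b b b B B B B   (applied B -> b)
  Step 30: b b b b b b b b b b b b b B B B B  =>  b b b b b b b b b b b b b b B B B   (applied B -> b)
  Step 31: b b b b b b b b b b b b b b B B B  =>  b b b b b b b b b b b b b b B B B B   (applied B -> B B)
  Step 32: b b b b b b b b b b b b b b B B B B  =>  b b b b b b b b b b b b b b b B B B   (applied B -> b)
  Step 33: b b b b b b b b b b b b b b b B B B  =>  b b b b b b b b b b b b b b b b B B   (applied B -> b)
  Step 34: b b b b b b b b b b b b b b b b B B  =>  b b b b b b b b b b b b b b b b B B B   (applied B -> B B)
  Step 35: b b b b b b b b b b b b b b b b B B B  =>  b b b b b b b b b b b b b b b b b B B   (applied B -> b)
  Step 36: b b b b b b b b b b b b b b b b b B B  =>  b b b b b b b b b b b b b b b b b b B   (applied B -> b)
  Step 37: b b b b b b b b b b b b b b b b b b B  =>  b b b b b b b b b b b b b b b b b b b   (applied B -> b)
Final yield: b b b b b b b b b b b b b b b b b b b
Total rewrite steps: 37

37


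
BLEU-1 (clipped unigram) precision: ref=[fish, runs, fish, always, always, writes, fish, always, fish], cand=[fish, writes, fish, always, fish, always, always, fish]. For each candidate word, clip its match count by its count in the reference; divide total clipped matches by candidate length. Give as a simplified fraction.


Reference word counts: {'always': 3, 'fish': 4, 'runs': 1, 'writes': 1}
Checking each candidate word (with clipping):
  'fish' -> in reference (ref count 4, used 1/4) -> match (matches: 1)
  'writes' -> in reference (ref count 1, used 1/1) -> match (matches: 2)
  'fish' -> in reference (ref count 4, used 2/4) -> match (matches: 3)
  'always' -> in reference (ref count 3, used 1/3) -> match (matches: 4)
  'fish' -> in reference (ref count 4, used 3/4) -> match (matches: 5)
  'always' -> in reference (ref count 3, used 2/3) -> match (matches: 6)
  'always' -> in reference (ref count 3, used 3/3) -> match (matches: 7)
  'fish' -> in reference (ref count 4, used 4/4) -> match (matches: 8)
Clipped matches: 8, Candidate length: 8
Precision = 8/8 = 1

1


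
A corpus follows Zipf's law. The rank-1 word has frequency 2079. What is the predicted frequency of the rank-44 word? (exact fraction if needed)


Zipf's law: freq(rank) = f1 / rank
f1 = 2079, rank = 44
freq = 2079 / 44
GCD(2079, 44) = 11
Simplified: 189/4

189/4


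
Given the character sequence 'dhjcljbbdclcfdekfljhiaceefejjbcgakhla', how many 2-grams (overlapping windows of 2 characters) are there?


String 'dhjcljbbdclcfdekfljhiaceefejjbcgakhla' has length L = 37.
Number of overlapping n-grams = L - n + 1
Substituting: 37 - 2 + 1 = 36

36


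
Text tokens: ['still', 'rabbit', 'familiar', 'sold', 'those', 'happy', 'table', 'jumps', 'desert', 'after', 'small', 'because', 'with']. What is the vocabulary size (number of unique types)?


Listing all tokens and tracking unique types:
  Token 1: 'still' -> NEW (unique so far: 1)
  Token 2: 'rabbit' -> NEW (unique so far: 2)
  Token 3: 'familiar' -> NEW (unique so far: 3)
  Token 4: 'sold' -> NEW (unique so far: 4)
  Token 5: 'those' -> NEW (unique so far: 5)
  Token 6: 'happy' -> NEW (unique so far: 6)
  Token 7: 'table' -> NEW (unique so far: 7)
  Token 8: 'jumps' -> NEW (unique so far: 8)
  Token 9: 'desert' -> NEW (unique so far: 9)
  Token 10: 'after' -> NEW (unique so far: 10)
  Token 11: 'small' -> NEW (unique so far: 11)
  Token 12: 'because' -> NEW (unique so far: 12)
  Token 13: 'with' -> NEW (unique so far: 13)
Unique types: ('after', 'because', 'desert', 'familiar', 'happy', 'jumps', 'rabbit', 'small', 'sold', 'still', 'table', 'those', 'with')
Vocabulary size: 13

13


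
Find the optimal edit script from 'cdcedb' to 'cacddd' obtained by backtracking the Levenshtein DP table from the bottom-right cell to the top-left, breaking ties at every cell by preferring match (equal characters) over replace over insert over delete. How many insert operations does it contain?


Edit distance = 3. Backtracking from cell (6, 6) with preference match > replace > insert > delete,
then listing the resulting alignment 'cdcedb' -> 'cacddd' left to right:
  Step 1: keep 'c'
  Step 2: replace d->a
  Step 3: keep 'c'
  Step 4: replace e->d
  Step 5: keep 'd'
  Step 6: replace b->d
Total insertions: 0

0


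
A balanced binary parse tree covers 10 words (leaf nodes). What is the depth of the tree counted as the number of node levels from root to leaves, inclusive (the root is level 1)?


In a balanced binary tree with n leaves the deepest leaf is ceil(log2(n)) edges below the root,
so counting node levels inclusive of root and leaves gives ceil(log2(n)) + 1 levels.
log2(10) = 3.3219
ceil(3.3219) = 4
levels = 4 + 1 = 5

5


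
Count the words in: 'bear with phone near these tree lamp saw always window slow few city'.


Counting words by splitting on spaces:
  Word 1: 'bear'
  Word 2: 'with'
  Word 3: 'phone'
  Word 4: 'near'
  Word 5: 'these'
  Word 6: 'tree'
  Word 7: 'lamp'
  Word 8: 'saw'
  Word 9: 'always'
  Word 10: 'window'
  Word 11: 'slow'
  Word 12: 'few'
  Word 13: 'city'
Total words: 13

13


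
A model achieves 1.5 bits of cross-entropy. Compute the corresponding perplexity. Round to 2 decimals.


Perplexity formula: PP = 2^H
H = 1.5
PP = 2^1.5
Decompose: 2^1.5 = 2^1 * 2^0.5 = 2^1 * sqrt(2)
2^1 = 2, sqrt(2) ~ 1.4142136
PP ~ 2 * 1.4142136 = 2.8284272
Rounded to 2 decimals: 2.83

2.83


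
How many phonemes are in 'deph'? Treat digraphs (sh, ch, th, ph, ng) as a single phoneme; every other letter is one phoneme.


Parsing 'deph' greedily, digraphs first:
  'd' -> consonant phoneme (phonemes so far: 1)
  'e' -> vowel phoneme (phonemes so far: 2)
  'ph' -> digraph (1 consonant phoneme) (phonemes so far: 3)
Total phonemes: 3

3


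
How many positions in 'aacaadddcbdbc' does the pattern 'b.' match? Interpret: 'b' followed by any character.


Pattern: b. means 'b' followed by any character.
Scanning 'aacaadddcbdbc' position-by-position:
  Pos 0: window 'aa' -> no
  Pos 1: window 'ac' -> no
  Pos 2: window 'ca' -> no
  Pos 3: window 'aa' -> no
  Pos 4: window 'ad' -> no
  Pos 5: window 'dd' -> no
  Pos 6: window 'dd' -> no
  Pos 7: window 'dc' -> no
  Pos 8: window 'cb' -> no
  Pos 9: window 'bd' -> MATCH
  Pos 10: window 'db' -> no
  Pos 11: window 'bc' -> MATCH
  Pos 12: window 'c' -> no
Total matches: 2

2


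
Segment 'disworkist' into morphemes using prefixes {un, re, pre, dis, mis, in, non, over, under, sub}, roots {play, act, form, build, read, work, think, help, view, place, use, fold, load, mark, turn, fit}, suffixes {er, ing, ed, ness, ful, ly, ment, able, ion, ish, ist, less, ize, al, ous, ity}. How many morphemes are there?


Segmenting 'disworkist' against the inventory:
  'dis' -> prefix (morpheme 1)
  'work' -> root (morpheme 2)
  'ist' -> suffix (morpheme 3)
Total morphemes: 3

3


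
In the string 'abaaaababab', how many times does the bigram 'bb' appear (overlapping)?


Scanning 'abaaaababab' for bigram 'bb':
  Position 0: 'ab' -> no
  Position 1: 'ba' -> no
  Position 2: 'aa' -> no
  Position 3: 'aa' -> no
  Position 4: 'aa' -> no
  Position 5: 'ab' -> no
  Position 6: 'ba' -> no
  Position 7: 'ab' -> no
  Position 8: 'ba' -> no
  Position 9: 'ab' -> no
Total matches: 0

0


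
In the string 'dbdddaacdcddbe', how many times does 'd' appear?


Scanning 'dbdddaacdcddbe' for 'd':
  Position 0: 'd' -> MATCH (count: 1)
  Position 2: 'd' -> MATCH (count: 2)
  Position 3: 'd' -> MATCH (count: 3)
  Position 4: 'd' -> MATCH (count: 4)
  Position 8: 'd' -> MATCH (count: 5)
  Position 10: 'd' -> MATCH (count: 6)
  Position 11: 'd' -> MATCH (count: 7)
Total occurrences of 'd': 7

7


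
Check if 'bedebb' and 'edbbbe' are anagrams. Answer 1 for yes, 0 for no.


Sort characters of 'bedebb': 'bbbdee'
Sort characters of 'edbbbe': 'bbbdee'
Sorted forms match -> they ARE anagrams
Result: 1

1


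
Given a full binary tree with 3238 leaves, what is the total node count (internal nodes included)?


Leaf nodes (terminals): 3238
Internal nodes = n - 1 = 3238 - 1 = 3237
Total = leaves + internal = 3238 + 3237 = 6475

6475


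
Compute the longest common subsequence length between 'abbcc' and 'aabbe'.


DP table for LCS of 'abbcc' and 'aabbe':
       a  a  b  b  e
    0  0  0  0  0  0
  a 0  1  1  1  1  1
  b 0  1  1  2  2  2
  b 0  1  1  2  3  3
  c 0  1  1  2  3  3
  c 0  1  1  2  3  3
LCS: 'abb'
LCS length = 3

3


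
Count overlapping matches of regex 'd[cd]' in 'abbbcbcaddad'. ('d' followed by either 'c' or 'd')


Pattern: d[cd] means 'd' followed by either 'c' or 'd'.
Scanning 'abbbcbcaddad' position-by-position:
  Pos 0: window 'ab' -> no
  Pos 1: window 'bb' -> no
  Pos 2: window 'bb' -> no
  Pos 3: window 'bc' -> no
  Pos 4: window 'cb' -> no
  Pos 5: window 'bc' -> no
  Pos 6: window 'ca' -> no
  Pos 7: window 'ad' -> no
  Pos 8: window 'dd' -> MATCH
  Pos 9: window 'da' -> no
  Pos 10: window 'ad' -> no
  Pos 11: window 'd' -> no
Total matches: 1

1


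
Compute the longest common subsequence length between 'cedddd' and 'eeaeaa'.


DP table for LCS of 'cedddd' and 'eeaeaa':
       e  e  a  e  a  a
    0  0  0  0  0  0  0
  c 0  0  0  0  0  0  0
  e 0  1  1  1  1  1  1
  d 0  1  1  1  1  1  1
  d 0  1  1  1  1  1  1
  d 0  1  1  1  1  1  1
  d 0  1  1  1  1  1  1
LCS: 'e'
LCS length = 1

1


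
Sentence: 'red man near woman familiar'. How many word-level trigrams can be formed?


Word trigrams from [5] words:
  Trigram 1: (red man near)
  Trigram 2: (man near woman)
  Trigram 3: (near woman familiar)
Total word trigrams: 5 - 2 = 3

3


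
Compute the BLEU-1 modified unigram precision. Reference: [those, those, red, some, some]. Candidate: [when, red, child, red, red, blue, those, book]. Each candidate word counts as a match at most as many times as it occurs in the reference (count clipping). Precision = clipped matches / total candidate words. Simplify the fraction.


Reference word counts: {'red': 1, 'some': 2, 'those': 2}
Checking each candidate word (with clipping):
  'when' -> not in reference -> no match (matches: 0)
  'red' -> in reference (ref count 1, used 1/1) -> match (matches: 1)
  'child' -> not in reference -> no match (matches: 1)
  'red' -> ref count 1 already used up (1/1) -> clipped, no match (matches: 1)
  'red' -> ref count 1 already used up (1/1) -> clipped, no match (matches: 1)
  'blue' -> not in reference -> no match (matches: 1)
  'those' -> in reference (ref count 2, used 1/2) -> match (matches: 2)
  'book' -> not in reference -> no match (matches: 2)
Clipped matches: 2, Candidate length: 8
Precision = 2/8 = 1/4

1/4


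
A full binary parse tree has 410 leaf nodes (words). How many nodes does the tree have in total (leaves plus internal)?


Leaf nodes (terminals): 410
Internal nodes = n - 1 = 410 - 1 = 409
Total = leaves + internal = 410 + 409 = 819

819


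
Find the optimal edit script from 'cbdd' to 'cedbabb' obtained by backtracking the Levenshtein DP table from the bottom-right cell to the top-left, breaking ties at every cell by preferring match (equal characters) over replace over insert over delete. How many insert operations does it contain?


Edit distance = 5. Backtracking from cell (4, 7) with preference match > replace > insert > delete,
then listing the resulting alignment 'cbdd' -> 'cedbabb' left to right:
  Step 1: keep 'c'
  Step 2: insert 'e' [insertion #1]
  Step 3: insert 'd' [insertion #2]
  Step 4: keep 'b'
  Step 5: insert 'a' [insertion #3]
  Step 6: replace d->b
  Step 7: replace d->b
Total insertions: 3

3


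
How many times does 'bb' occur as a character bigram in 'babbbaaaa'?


Scanning 'babbbaaaa' for bigram 'bb':
  Position 0: 'ba' -> no
  Position 1: 'ab' -> no
  Position 2: 'bb' -> MATCH
  Position 3: 'bb' -> MATCH
  Position 4: 'ba' -> no
  Position 5: 'aa' -> no
  Position 6: 'aa' -> no
  Position 7: 'aa' -> no
Total matches: 2

2


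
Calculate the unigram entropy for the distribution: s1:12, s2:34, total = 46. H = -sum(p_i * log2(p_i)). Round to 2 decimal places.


Computing entropy H = -sum(p_i * log2(p_i)):
  s1: p = 12/46 = 0.2609, -p*log2(p) = 0.5057
  s2: p = 34/46 = 0.7391, -p*log2(p) = 0.3223
H = sum of terms = 0.8280
Rounded to 2 decimals: 0.83

0.83


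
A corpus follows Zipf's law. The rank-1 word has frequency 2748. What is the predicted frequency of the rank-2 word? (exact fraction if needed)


Zipf's law: freq(rank) = f1 / rank
f1 = 2748, rank = 2
freq = 2748 / 2
= 1374

1374


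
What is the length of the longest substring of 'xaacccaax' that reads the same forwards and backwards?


Scanning 'xaacccaax' for palindromic substrings.
Substring at positions 0-8: 'xaacccaax'.
Check: reverse('xaacccaax') = 'xaacccaax' -> palindrome confirmed.
No longer palindromic substring exists; longest length = 9

9


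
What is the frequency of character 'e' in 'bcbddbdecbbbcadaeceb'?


Scanning 'bcbddbdecbbbcadaeceb' for 'e':
  Position 7: 'e' -> MATCH (count: 1)
  Position 16: 'e' -> MATCH (count: 2)
  Position 18: 'e' -> MATCH (count: 3)
Total occurrences of 'e': 3

3


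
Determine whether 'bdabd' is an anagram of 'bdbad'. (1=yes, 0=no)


Sort characters of 'bdabd': 'abbdd'
Sort characters of 'bdbad': 'abbdd'
Sorted forms match -> they ARE anagrams
Result: 1

1


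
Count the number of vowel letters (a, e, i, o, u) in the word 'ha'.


Scanning each character of 'ha':
  Position 1: 'h' -> consonant (running count: 0)
  Position 2: 'a' -> vowel (running count: 1)
Total vowels: 1

1


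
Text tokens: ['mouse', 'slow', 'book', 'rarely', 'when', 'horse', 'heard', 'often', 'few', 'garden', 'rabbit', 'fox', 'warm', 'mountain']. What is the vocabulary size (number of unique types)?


Listing all tokens and tracking unique types:
  Token 1: 'mouse' -> NEW (unique so far: 1)
  Token 2: 'slow' -> NEW (unique so far: 2)
  Token 3: 'book' -> NEW (unique so far: 3)
  Token 4: 'rarely' -> NEW (unique so far: 4)
  Token 5: 'when' -> NEW (unique so far: 5)
  Token 6: 'horse' -> NEW (unique so far: 6)
  Token 7: 'heard' -> NEW (unique so far: 7)
  Token 8: 'often' -> NEW (unique so far: 8)
  Token 9: 'few' -> NEW (unique so far: 9)
  Token 10: 'garden' -> NEW (unique so far: 10)
  Token 11: 'rabbit' -> NEW (unique so far: 11)
  Token 12: 'fox' -> NEW (unique so far: 12)
  Token 13: 'warm' -> NEW (unique so far: 13)
  Token 14: 'mountain' -> NEW (unique so far: 14)
Unique types: ('book', 'few', 'fox', 'garden', 'heard', 'horse', 'mountain', 'mouse', 'often', 'rabbit', 'rarely', 'slow', 'warm', 'when')
Vocabulary size: 14

14


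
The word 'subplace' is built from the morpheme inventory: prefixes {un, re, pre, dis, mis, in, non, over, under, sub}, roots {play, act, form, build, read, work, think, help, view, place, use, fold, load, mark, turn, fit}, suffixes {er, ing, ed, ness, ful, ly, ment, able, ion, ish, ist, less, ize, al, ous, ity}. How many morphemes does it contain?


Segmenting 'subplace' against the inventory:
  'sub' -> prefix (morpheme 1)
  'place' -> root (morpheme 2)
Total morphemes: 2

2


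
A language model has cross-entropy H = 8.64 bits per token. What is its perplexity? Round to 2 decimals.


Perplexity formula: PP = 2^H
H = 8.64
PP = 2^8.64
Decompose: 2^8.64 = 2^8 * 2^0.64
2^8 = 256, 2^0.64 ~ 1.5583292
PP ~ 256 * 1.5583292 = 398.9322752
Rounded to 2 decimals: 398.93

398.93


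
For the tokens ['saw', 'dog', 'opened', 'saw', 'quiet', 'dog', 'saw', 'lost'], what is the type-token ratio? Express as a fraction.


Tokens: 8
Unique types: ('dog', 'lost', 'opened', 'quiet', 'saw') = 5
TTR = 5/8
Already in lowest terms.

5/8


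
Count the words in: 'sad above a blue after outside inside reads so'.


Counting words by splitting on spaces:
  Word 1: 'sad'
  Word 2: 'above'
  Word 3: 'a'
  Word 4: 'blue'
  Word 5: 'after'
  Word 6: 'outside'
  Word 7: 'inside'
  Word 8: 'reads'
  Word 9: 'so'
Total words: 9

9


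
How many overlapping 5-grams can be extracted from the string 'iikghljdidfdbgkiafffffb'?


String 'iikghljdidfdbgkiafffffb' has length L = 23.
Number of overlapping n-grams = L - n + 1
Substituting: 23 - 5 + 1 = 19

19


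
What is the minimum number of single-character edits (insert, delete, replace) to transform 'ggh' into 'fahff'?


Building DP table for s1='ggh' (len 3) and s2='fahff' (len 5):
       f  a  h  f  f
    0  1  2  3  4  5
  g 1  1  2  3  4  5
  g 2  2  2  3  4  5
  h 3  3  3  2  3  4
Edit distance = dp[3][5] = 4

4


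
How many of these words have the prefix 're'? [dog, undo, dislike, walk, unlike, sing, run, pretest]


Checking each word for prefix 're':
  'dog' -> no (count: 0)
  'undo' -> no (count: 0)
  'dislike' -> no (count: 0)
  'walk' -> no (count: 0)
  'unlike' -> no (count: 0)
  'sing' -> no (count: 0)
  'run' -> no (count: 0)
  'pretest' -> no (count: 0)
Total with prefix 're': 0

0


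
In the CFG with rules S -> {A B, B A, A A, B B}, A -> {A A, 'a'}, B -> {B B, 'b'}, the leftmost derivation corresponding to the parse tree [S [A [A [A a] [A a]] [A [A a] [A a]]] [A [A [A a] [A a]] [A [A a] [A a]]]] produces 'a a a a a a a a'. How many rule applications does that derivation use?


Every bracketed nonterminal node [X ...] in the tree is produced by exactly one rule application.
Reading the tree off as a leftmost derivation:
  Step 1: S  =>  A A   (applied S -> A A)
  Step 2: A A  =>  A A A   (applied A -> A A)
  Step 3: A A A  =>  A A A A   (applied A -> A A)
  Step 4: A A A A  =>  a A A A   (applied A -> a)
  Step 5: a A A A  =>  a a A A   (applied A -> a)
  Step 6: a a A A  =>  a a A A A   (applied A -> A A)
  Step 7: a a A A A  =>  a a a A A   (applied A -> a)
  Step 8: a a a A A  =>  a a a a A   (applied A -> a)
  Step 9: a a a a A  =>  a a a a A A   (applied A -> A A)
  Step 10: a a a a A A  =>  a a a a A A A   (applied A -> A A)
  Step 11: a a a a A A A  =>  a a a a a A A   (applied A -> a)
  Step 12: a a a a a A A  =>  a a a a a a A   (applied A -> a)
  Step 13: a a a a a a A  =>  a a a a a a A A   (applied A -> A A)
  Step 14: a a a a a a A A  =>  a a a a a a a A   (applied A -> a)
  Step 15: a a a a a a a A  =>  a a a a a a a a   (applied A -> a)
Final yield: a a a a a a a a
Total rewrite steps: 15

15


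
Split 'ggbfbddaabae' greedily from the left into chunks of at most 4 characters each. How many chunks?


'ggbfbddaabae' has 12 characters.
Chunking with max size 4:
  Chunk 1: 'ggbf' (positions 0-3)
  Chunk 2: 'bdda' (positions 4-7)
  Chunk 3: 'abae' (positions 8-11)
Total chunks: ceil(12 / 4) = 3

3


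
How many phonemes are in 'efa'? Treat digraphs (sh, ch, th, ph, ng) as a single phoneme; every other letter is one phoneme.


Parsing 'efa' greedily, digraphs first:
  'e' -> vowel phoneme (phonemes so far: 1)
  'f' -> consonant phoneme (phonemes so far: 2)
  'a' -> vowel phoneme (phonemes so far: 3)
Total phonemes: 3

3


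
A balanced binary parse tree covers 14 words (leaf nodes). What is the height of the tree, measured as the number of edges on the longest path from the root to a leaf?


In a balanced binary tree with n leaves the deepest leaf is ceil(log2(n)) edges below the root.
log2(14) = 3.8074
ceil(3.8074) = 4
height (edges) = 4

4


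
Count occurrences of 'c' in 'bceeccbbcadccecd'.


Scanning 'bceeccbbcadccecd' for 'c':
  Position 1: 'c' -> MATCH (count: 1)
  Position 4: 'c' -> MATCH (count: 2)
  Position 5: 'c' -> MATCH (count: 3)
  Position 8: 'c' -> MATCH (count: 4)
  Position 11: 'c' -> MATCH (count: 5)
  Position 12: 'c' -> MATCH (count: 6)
  Position 14: 'c' -> MATCH (count: 7)
Total occurrences of 'c': 7

7


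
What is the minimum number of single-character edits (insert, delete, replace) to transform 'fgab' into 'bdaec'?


Building DP table for s1='fgab' (len 4) and s2='bdaec' (len 5):
       b  d  a  e  c
    0  1  2  3  4  5
  f 1  1  2  3  4  5
  g 2  2  2  3  4  5
  a 3  3  3  2  3  4
  b 4  3  4  3  3  4
Edit distance = dp[4][5] = 4

4


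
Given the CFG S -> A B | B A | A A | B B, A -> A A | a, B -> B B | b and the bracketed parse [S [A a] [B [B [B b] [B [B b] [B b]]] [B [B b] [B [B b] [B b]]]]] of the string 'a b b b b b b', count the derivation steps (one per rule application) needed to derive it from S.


Every bracketed nonterminal node [X ...] in the tree is produced by exactly one rule application.
Reading the tree off as a leftmost derivation:
  Step 1: S  =>  A B   (applied S -> A B)
  Step 2: A B  =>  a B   (applied A -> a)
  Step 3: a B  =>  a B B   (applied B -> B B)
  Step 4: a B B  =>  a B B B   (applied B -> B B)
  Step 5: a B B B  =>  a b B B   (applied B -> b)
  Step 6: a b B B  =>  a b B B B   (applied B -> B B)
  Step 7: a b B B B  =>  a b b B B   (applied B -> b)
  Step 8: a b b B B  =>  a b b b B   (applied B -> b)
  Step 9: a b b b B  =>  a b b b B B   (applied B -> B B)
  Step 10: a b b b B B  =>  a b b b b B   (applied B -> b)
  Step 11: a b b b b B  =>  a b b b b B B   (applied B -> B B)
  Step 12: a b b b b B B  =>  a b b b b b B   (applied B -> b)
  Step 13: a b b b b b B  =>  a b b b b b b   (applied B -> b)
Final yield: a b b b b b b
Total rewrite steps: 13

13


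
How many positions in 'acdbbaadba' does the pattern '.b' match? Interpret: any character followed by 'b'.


Pattern: .b means any character followed by 'b'.
Scanning 'acdbbaadba' position-by-position:
  Pos 0: window 'ac' -> no
  Pos 1: window 'cd' -> no
  Pos 2: window 'db' -> MATCH
  Pos 3: window 'bb' -> MATCH
  Pos 4: window 'ba' -> no
  Pos 5: window 'aa' -> no
  Pos 6: window 'ad' -> no
  Pos 7: window 'db' -> MATCH
  Pos 8: window 'ba' -> no
  Pos 9: window 'a' -> no
Total matches: 3

3


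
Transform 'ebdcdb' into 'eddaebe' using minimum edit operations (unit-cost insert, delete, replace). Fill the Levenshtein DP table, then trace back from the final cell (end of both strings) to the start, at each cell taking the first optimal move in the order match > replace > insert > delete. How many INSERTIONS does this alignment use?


Edit distance = 4. Backtracking from cell (6, 7) with preference match > replace > insert > delete,
then listing the resulting alignment 'ebdcdb' -> 'eddaebe' left to right:
  Step 1: keep 'e'
  Step 2: replace b->d
  Step 3: keep 'd'
  Step 4: replace c->a
  Step 5: replace d->e
  Step 6: keep 'b'
  Step 7: insert 'e' [insertion #1]
Total insertions: 1

1


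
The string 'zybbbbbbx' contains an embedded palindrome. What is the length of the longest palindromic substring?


Scanning 'zybbbbbbx' for palindromic substrings.
Substring at positions 2-7: 'bbbbbb'.
Check: reverse('bbbbbb') = 'bbbbbb' -> palindrome confirmed.
Neighbouring characters ('y' / 'x') break symmetry, so it cannot extend further.
No longer palindromic substring exists; longest length = 6

6


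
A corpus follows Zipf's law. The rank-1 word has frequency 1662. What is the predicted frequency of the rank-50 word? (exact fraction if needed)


Zipf's law: freq(rank) = f1 / rank
f1 = 1662, rank = 50
freq = 1662 / 50
GCD(1662, 50) = 2
Simplified: 831/25

831/25


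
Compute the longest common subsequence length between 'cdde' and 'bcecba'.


DP table for LCS of 'cdde' and 'bcecba':
       b  c  e  c  b  a
    0  0  0  0  0  0  0
  c 0  0  1  1  1  1  1
  d 0  0  1  1  1  1  1
  d 0  0  1  1  1  1  1
  e 0  0  1  2  2  2  2
LCS: 'ce'
LCS length = 2

2


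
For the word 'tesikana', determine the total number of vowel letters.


Scanning each character of 'tesikana':
  Position 1: 't' -> consonant (running count: 0)
  Position 2: 'e' -> vowel (running count: 1)
  Position 3: 's' -> consonant (running count: 1)
  Position 4: 'i' -> vowel (running count: 2)
  Position 5: 'k' -> consonant (running count: 2)
  Position 6: 'a' -> vowel (running count: 3)
  Position 7: 'n' -> consonant (running count: 3)
  Position 8: 'a' -> vowel (running count: 4)
Total vowels: 4

4


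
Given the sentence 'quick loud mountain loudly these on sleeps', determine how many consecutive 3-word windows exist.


Word trigrams from [7] words:
  Trigram 1: (quick loud mountain)
  Trigram 2: (loud mountain loudly)
  Trigram 3: (mountain loudly these)
  Trigram 4: (loudly these on)
  Trigram 5: (these on sleeps)
Total word trigrams: 7 - 2 = 5

5


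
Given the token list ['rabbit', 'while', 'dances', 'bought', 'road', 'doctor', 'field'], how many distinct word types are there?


Listing all tokens and tracking unique types:
  Token 1: 'rabbit' -> NEW (unique so far: 1)
  Token 2: 'while' -> NEW (unique so far: 2)
  Token 3: 'dances' -> NEW (unique so far: 3)
  Token 4: 'bought' -> NEW (unique so far: 4)
  Token 5: 'road' -> NEW (unique so far: 5)
  Token 6: 'doctor' -> NEW (unique so far: 6)
  Token 7: 'field' -> NEW (unique so far: 7)
Unique types: ('bought', 'dances', 'doctor', 'field', 'rabbit', 'road', 'while')
Vocabulary size: 7

7


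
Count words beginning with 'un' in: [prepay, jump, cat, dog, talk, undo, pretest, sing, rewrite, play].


Checking each word for prefix 'un':
  'prepay' -> no (count: 0)
  'jump' -> no (count: 0)
  'cat' -> no (count: 0)
  'dog' -> no (count: 0)
  'talk' -> no (count: 0)
  'undo' -> YES, starts with 'un' (count: 1)
  'pretest' -> no (count: 1)
  'sing' -> no (count: 1)
  'rewrite' -> no (count: 1)
  'play' -> no (count: 1)
Total with prefix 'un': 1

1


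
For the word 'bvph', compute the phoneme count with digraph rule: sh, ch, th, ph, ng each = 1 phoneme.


Parsing 'bvph' greedily, digraphs first:
  'b' -> consonant phoneme (phonemes so far: 1)
  'v' -> consonant phoneme (phonemes so far: 2)
  'ph' -> digraph (1 consonant phoneme) (phonemes so far: 3)
Total phonemes: 3

3


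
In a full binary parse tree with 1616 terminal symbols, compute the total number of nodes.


Leaf nodes (terminals): 1616
Internal nodes = n - 1 = 1616 - 1 = 1615
Total = leaves + internal = 1616 + 1615 = 3231

3231


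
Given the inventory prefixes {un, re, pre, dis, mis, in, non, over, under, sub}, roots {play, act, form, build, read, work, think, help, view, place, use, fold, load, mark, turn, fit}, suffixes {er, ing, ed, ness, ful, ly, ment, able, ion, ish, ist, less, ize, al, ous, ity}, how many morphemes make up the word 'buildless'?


Segmenting 'buildless' against the inventory:
  'build' -> root (morpheme 1)
  'less' -> suffix (morpheme 2)
Total morphemes: 2

2


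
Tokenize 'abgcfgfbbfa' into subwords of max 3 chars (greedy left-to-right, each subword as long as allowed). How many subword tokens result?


'abgcfgfbbfa' has 11 characters.
Chunking with max size 3:
  Chunk 1: 'abg' (positions 0-2)
  Chunk 2: 'cfg' (positions 3-5)
  Chunk 3: 'fbb' (positions 6-8)
  Chunk 4: 'fa' (positions 9-10)
Total chunks: ceil(11 / 3) = 4

4


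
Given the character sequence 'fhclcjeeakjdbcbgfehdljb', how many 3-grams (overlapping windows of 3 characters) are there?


String 'fhclcjeeakjdbcbgfehdljb' has length L = 23.
Number of overlapping n-grams = L - n + 1
Substituting: 23 - 3 + 1 = 21

21


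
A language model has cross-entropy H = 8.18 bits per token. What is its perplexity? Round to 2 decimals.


Perplexity formula: PP = 2^H
H = 8.18
PP = 2^8.18
Decompose: 2^8.18 = 2^8 * 2^0.18
2^8 = 256, 2^0.18 ~ 1.1328839
PP ~ 256 * 1.1328839 = 290.0182784
Rounded to 2 decimals: 290.02

290.02
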